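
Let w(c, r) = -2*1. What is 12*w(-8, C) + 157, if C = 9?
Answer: 133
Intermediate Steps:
w(c, r) = -2
12*w(-8, C) + 157 = 12*(-2) + 157 = -24 + 157 = 133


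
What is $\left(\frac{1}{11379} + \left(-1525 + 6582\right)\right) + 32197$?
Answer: $\frac{423913267}{11379} \approx 37254.0$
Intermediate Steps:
$\left(\frac{1}{11379} + \left(-1525 + 6582\right)\right) + 32197 = \left(\frac{1}{11379} + 5057\right) + 32197 = \frac{57543604}{11379} + 32197 = \frac{423913267}{11379}$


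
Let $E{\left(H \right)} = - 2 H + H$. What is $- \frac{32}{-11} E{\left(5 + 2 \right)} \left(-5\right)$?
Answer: $\frac{1120}{11} \approx 101.82$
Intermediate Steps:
$E{\left(H \right)} = - H$
$- \frac{32}{-11} E{\left(5 + 2 \right)} \left(-5\right) = - \frac{32}{-11} \left(- (5 + 2)\right) \left(-5\right) = \left(-32\right) \left(- \frac{1}{11}\right) \left(\left(-1\right) 7\right) \left(-5\right) = \frac{32}{11} \left(-7\right) \left(-5\right) = \left(- \frac{224}{11}\right) \left(-5\right) = \frac{1120}{11}$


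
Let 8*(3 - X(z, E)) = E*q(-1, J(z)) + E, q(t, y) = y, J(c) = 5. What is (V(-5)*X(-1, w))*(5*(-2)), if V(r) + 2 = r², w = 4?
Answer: 0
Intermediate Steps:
X(z, E) = 3 - 3*E/4 (X(z, E) = 3 - (E*5 + E)/8 = 3 - (5*E + E)/8 = 3 - 3*E/4)
V(r) = -2 + r²
(V(-5)*X(-1, w))*(5*(-2)) = ((-2 + (-5)²)*(3 - ¾*4))*(5*(-2)) = ((-2 + 25)*(3 - 3))*(-10) = (23*0)*(-10) = 0*(-10) = 0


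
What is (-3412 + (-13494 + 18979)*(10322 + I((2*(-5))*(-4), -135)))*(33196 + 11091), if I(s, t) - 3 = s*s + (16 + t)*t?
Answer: 6799017210806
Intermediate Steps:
I(s, t) = 3 + s² + t*(16 + t) (I(s, t) = 3 + (s*s + (16 + t)*t) = 3 + (s² + t*(16 + t)) = 3 + s² + t*(16 + t))
(-3412 + (-13494 + 18979)*(10322 + I((2*(-5))*(-4), -135)))*(33196 + 11091) = (-3412 + (-13494 + 18979)*(10322 + (3 + ((2*(-5))*(-4))² + (-135)² + 16*(-135))))*(33196 + 11091) = (-3412 + 5485*(10322 + (3 + (-10*(-4))² + 18225 - 2160)))*44287 = (-3412 + 5485*(10322 + (3 + 40² + 18225 - 2160)))*44287 = (-3412 + 5485*(10322 + (3 + 1600 + 18225 - 2160)))*44287 = (-3412 + 5485*(10322 + 17668))*44287 = (-3412 + 5485*27990)*44287 = (-3412 + 153525150)*44287 = 153521738*44287 = 6799017210806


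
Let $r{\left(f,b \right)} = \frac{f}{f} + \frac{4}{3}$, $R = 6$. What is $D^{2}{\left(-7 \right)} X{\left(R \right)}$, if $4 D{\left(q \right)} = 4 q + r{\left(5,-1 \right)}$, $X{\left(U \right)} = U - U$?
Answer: $0$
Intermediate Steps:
$r{\left(f,b \right)} = \frac{7}{3}$ ($r{\left(f,b \right)} = 1 + 4 \cdot \frac{1}{3} = 1 + \frac{4}{3} = \frac{7}{3}$)
$X{\left(U \right)} = 0$
$D{\left(q \right)} = \frac{7}{12} + q$ ($D{\left(q \right)} = \frac{4 q + \frac{7}{3}}{4} = \frac{\frac{7}{3} + 4 q}{4} = \frac{7}{12} + q$)
$D^{2}{\left(-7 \right)} X{\left(R \right)} = \left(\frac{7}{12} - 7\right)^{2} \cdot 0 = \left(- \frac{77}{12}\right)^{2} \cdot 0 = \frac{5929}{144} \cdot 0 = 0$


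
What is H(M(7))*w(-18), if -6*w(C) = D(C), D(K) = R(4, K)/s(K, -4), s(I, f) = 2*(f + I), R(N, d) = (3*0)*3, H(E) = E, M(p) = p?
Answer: 0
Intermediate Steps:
R(N, d) = 0 (R(N, d) = 0*3 = 0)
s(I, f) = 2*I + 2*f (s(I, f) = 2*(I + f) = 2*I + 2*f)
D(K) = 0 (D(K) = 0/(2*K + 2*(-4)) = 0/(2*K - 8) = 0/(-8 + 2*K) = 0)
w(C) = 0 (w(C) = -⅙*0 = 0)
H(M(7))*w(-18) = 7*0 = 0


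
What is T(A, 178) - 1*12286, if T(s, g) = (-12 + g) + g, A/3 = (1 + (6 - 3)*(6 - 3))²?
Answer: -11942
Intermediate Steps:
A = 300 (A = 3*(1 + (6 - 3)*(6 - 3))² = 3*(1 + 3*3)² = 3*(1 + 9)² = 3*10² = 3*100 = 300)
T(s, g) = -12 + 2*g
T(A, 178) - 1*12286 = (-12 + 2*178) - 1*12286 = (-12 + 356) - 12286 = 344 - 12286 = -11942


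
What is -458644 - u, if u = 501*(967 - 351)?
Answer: -767260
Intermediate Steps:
u = 308616 (u = 501*616 = 308616)
-458644 - u = -458644 - 1*308616 = -458644 - 308616 = -767260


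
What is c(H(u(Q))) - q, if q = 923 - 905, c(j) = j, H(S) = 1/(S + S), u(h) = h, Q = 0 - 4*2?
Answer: -289/16 ≈ -18.063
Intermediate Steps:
Q = -8 (Q = 0 - 8 = -8)
H(S) = 1/(2*S)
q = 18
c(H(u(Q))) - q = (1/2)/(-8) - 1*18 = (1/2)*(-1/8) - 18 = -1/16 - 18 = -289/16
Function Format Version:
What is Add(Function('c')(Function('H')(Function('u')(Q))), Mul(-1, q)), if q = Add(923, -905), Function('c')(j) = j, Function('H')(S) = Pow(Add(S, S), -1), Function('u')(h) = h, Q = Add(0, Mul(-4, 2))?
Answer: Rational(-289, 16) ≈ -18.063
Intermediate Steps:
Q = -8 (Q = Add(0, -8) = -8)
Function('H')(S) = Mul(Rational(1, 2), Pow(S, -1)) (Function('H')(S) = Pow(Mul(2, S), -1) = Mul(Rational(1, 2), Pow(S, -1)))
q = 18
Add(Function('c')(Function('H')(Function('u')(Q))), Mul(-1, q)) = Add(Mul(Rational(1, 2), Pow(-8, -1)), Mul(-1, 18)) = Add(Mul(Rational(1, 2), Rational(-1, 8)), -18) = Add(Rational(-1, 16), -18) = Rational(-289, 16)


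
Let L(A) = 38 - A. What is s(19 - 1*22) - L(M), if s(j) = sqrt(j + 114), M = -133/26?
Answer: -1121/26 + sqrt(111) ≈ -32.580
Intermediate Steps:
M = -133/26 (M = -133*1/26 = -133/26 ≈ -5.1154)
s(j) = sqrt(114 + j)
s(19 - 1*22) - L(M) = sqrt(114 + (19 - 1*22)) - (38 - 1*(-133/26)) = sqrt(114 + (19 - 22)) - (38 + 133/26) = sqrt(114 - 3) - 1*1121/26 = sqrt(111) - 1121/26 = -1121/26 + sqrt(111)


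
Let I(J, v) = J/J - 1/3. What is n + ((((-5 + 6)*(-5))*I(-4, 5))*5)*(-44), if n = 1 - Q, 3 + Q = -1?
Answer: 2215/3 ≈ 738.33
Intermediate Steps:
Q = -4 (Q = -3 - 1 = -4)
I(J, v) = ⅔ (I(J, v) = 1 - 1*⅓ = 1 - ⅓ = ⅔)
n = 5 (n = 1 - 1*(-4) = 1 + 4 = 5)
n + ((((-5 + 6)*(-5))*I(-4, 5))*5)*(-44) = 5 + ((((-5 + 6)*(-5))*(⅔))*5)*(-44) = 5 + (((1*(-5))*(⅔))*5)*(-44) = 5 + (-5*⅔*5)*(-44) = 5 - 10/3*5*(-44) = 5 - 50/3*(-44) = 5 + 2200/3 = 2215/3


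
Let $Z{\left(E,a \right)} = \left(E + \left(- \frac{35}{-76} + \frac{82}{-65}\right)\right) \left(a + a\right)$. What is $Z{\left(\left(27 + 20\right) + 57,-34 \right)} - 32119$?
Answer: $- \frac{48333616}{1235} \approx -39137.0$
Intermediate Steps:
$Z{\left(E,a \right)} = 2 a \left(- \frac{3957}{4940} + E\right)$ ($Z{\left(E,a \right)} = \left(E + \left(\left(-35\right) \left(- \frac{1}{76}\right) + 82 \left(- \frac{1}{65}\right)\right)\right) 2 a = \left(E + \left(\frac{35}{76} - \frac{82}{65}\right)\right) 2 a = \left(E - \frac{3957}{4940}\right) 2 a = \left(- \frac{3957}{4940} + E\right) 2 a = 2 a \left(- \frac{3957}{4940} + E\right)$)
$Z{\left(\left(27 + 20\right) + 57,-34 \right)} - 32119 = \frac{1}{2470} \left(-34\right) \left(-3957 + 4940 \left(\left(27 + 20\right) + 57\right)\right) - 32119 = \frac{1}{2470} \left(-34\right) \left(-3957 + 4940 \left(47 + 57\right)\right) - 32119 = \frac{1}{2470} \left(-34\right) \left(-3957 + 4940 \cdot 104\right) - 32119 = \frac{1}{2470} \left(-34\right) \left(-3957 + 513760\right) - 32119 = \frac{1}{2470} \left(-34\right) 509803 - 32119 = - \frac{8666651}{1235} - 32119 = - \frac{48333616}{1235}$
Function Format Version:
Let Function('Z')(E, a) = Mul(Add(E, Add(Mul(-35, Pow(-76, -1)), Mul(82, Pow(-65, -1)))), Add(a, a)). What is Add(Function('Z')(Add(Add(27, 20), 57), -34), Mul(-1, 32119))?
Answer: Rational(-48333616, 1235) ≈ -39137.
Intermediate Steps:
Function('Z')(E, a) = Mul(2, a, Add(Rational(-3957, 4940), E)) (Function('Z')(E, a) = Mul(Add(E, Add(Mul(-35, Rational(-1, 76)), Mul(82, Rational(-1, 65)))), Mul(2, a)) = Mul(Add(E, Add(Rational(35, 76), Rational(-82, 65))), Mul(2, a)) = Mul(Add(E, Rational(-3957, 4940)), Mul(2, a)) = Mul(Add(Rational(-3957, 4940), E), Mul(2, a)) = Mul(2, a, Add(Rational(-3957, 4940), E)))
Add(Function('Z')(Add(Add(27, 20), 57), -34), Mul(-1, 32119)) = Add(Mul(Rational(1, 2470), -34, Add(-3957, Mul(4940, Add(Add(27, 20), 57)))), Mul(-1, 32119)) = Add(Mul(Rational(1, 2470), -34, Add(-3957, Mul(4940, Add(47, 57)))), -32119) = Add(Mul(Rational(1, 2470), -34, Add(-3957, Mul(4940, 104))), -32119) = Add(Mul(Rational(1, 2470), -34, Add(-3957, 513760)), -32119) = Add(Mul(Rational(1, 2470), -34, 509803), -32119) = Add(Rational(-8666651, 1235), -32119) = Rational(-48333616, 1235)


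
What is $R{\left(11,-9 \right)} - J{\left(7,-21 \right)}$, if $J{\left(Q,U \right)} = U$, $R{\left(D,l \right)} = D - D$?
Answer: $21$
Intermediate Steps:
$R{\left(D,l \right)} = 0$
$R{\left(11,-9 \right)} - J{\left(7,-21 \right)} = 0 - -21 = 0 + 21 = 21$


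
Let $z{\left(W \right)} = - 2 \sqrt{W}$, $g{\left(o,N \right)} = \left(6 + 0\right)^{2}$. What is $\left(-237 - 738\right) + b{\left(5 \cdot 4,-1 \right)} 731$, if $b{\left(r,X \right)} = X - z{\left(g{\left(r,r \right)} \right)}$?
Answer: $7066$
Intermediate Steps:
$g{\left(o,N \right)} = 36$ ($g{\left(o,N \right)} = 6^{2} = 36$)
$b{\left(r,X \right)} = 12 + X$ ($b{\left(r,X \right)} = X - - 2 \sqrt{36} = X - \left(-2\right) 6 = X - -12 = X + 12 = 12 + X$)
$\left(-237 - 738\right) + b{\left(5 \cdot 4,-1 \right)} 731 = \left(-237 - 738\right) + \left(12 - 1\right) 731 = -975 + 11 \cdot 731 = -975 + 8041 = 7066$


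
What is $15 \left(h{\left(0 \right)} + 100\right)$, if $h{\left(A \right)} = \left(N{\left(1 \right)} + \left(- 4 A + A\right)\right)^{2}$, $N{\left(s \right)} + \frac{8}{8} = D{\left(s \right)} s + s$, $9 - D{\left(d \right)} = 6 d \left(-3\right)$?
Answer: $12435$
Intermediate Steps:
$D{\left(d \right)} = 9 + 18 d$ ($D{\left(d \right)} = 9 - 6 d \left(-3\right) = 9 - - 18 d = 9 + 18 d$)
$N{\left(s \right)} = -1 + s + s \left(9 + 18 s\right)$ ($N{\left(s \right)} = -1 + \left(\left(9 + 18 s\right) s + s\right) = -1 + \left(s \left(9 + 18 s\right) + s\right) = -1 + \left(s + s \left(9 + 18 s\right)\right) = -1 + s + s \left(9 + 18 s\right)$)
$h{\left(A \right)} = \left(27 - 3 A\right)^{2}$ ($h{\left(A \right)} = \left(\left(-1 + 10 \cdot 1 + 18 \cdot 1^{2}\right) + \left(- 4 A + A\right)\right)^{2} = \left(\left(-1 + 10 + 18 \cdot 1\right) - 3 A\right)^{2} = \left(\left(-1 + 10 + 18\right) - 3 A\right)^{2} = \left(27 - 3 A\right)^{2}$)
$15 \left(h{\left(0 \right)} + 100\right) = 15 \left(9 \left(-9 + 0\right)^{2} + 100\right) = 15 \left(9 \left(-9\right)^{2} + 100\right) = 15 \left(9 \cdot 81 + 100\right) = 15 \left(729 + 100\right) = 15 \cdot 829 = 12435$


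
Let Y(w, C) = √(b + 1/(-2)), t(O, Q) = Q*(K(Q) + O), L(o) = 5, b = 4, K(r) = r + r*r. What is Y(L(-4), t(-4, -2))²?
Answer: 7/2 ≈ 3.5000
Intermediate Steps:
K(r) = r + r²
t(O, Q) = Q*(O + Q*(1 + Q)) (t(O, Q) = Q*(Q*(1 + Q) + O) = Q*(O + Q*(1 + Q)))
Y(w, C) = √14/2 (Y(w, C) = √(4 + 1/(-2)) = √(4 - ½) = √(7/2) = √14/2)
Y(L(-4), t(-4, -2))² = (√14/2)² = 7/2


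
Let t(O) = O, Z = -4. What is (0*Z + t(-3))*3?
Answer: -9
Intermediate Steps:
(0*Z + t(-3))*3 = (0*(-4) - 3)*3 = (0 - 3)*3 = -3*3 = -9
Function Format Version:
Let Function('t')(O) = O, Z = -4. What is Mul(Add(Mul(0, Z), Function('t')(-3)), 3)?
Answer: -9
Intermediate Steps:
Mul(Add(Mul(0, Z), Function('t')(-3)), 3) = Mul(Add(Mul(0, -4), -3), 3) = Mul(Add(0, -3), 3) = Mul(-3, 3) = -9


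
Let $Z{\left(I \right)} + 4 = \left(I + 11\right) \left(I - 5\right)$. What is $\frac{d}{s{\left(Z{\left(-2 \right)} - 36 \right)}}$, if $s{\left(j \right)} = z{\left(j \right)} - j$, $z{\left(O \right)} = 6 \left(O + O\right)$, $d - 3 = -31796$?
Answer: $\frac{31793}{1133} \approx 28.061$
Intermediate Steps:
$d = -31793$ ($d = 3 - 31796 = -31793$)
$Z{\left(I \right)} = -4 + \left(-5 + I\right) \left(11 + I\right)$ ($Z{\left(I \right)} = -4 + \left(I + 11\right) \left(I - 5\right) = -4 + \left(11 + I\right) \left(-5 + I\right) = -4 + \left(-5 + I\right) \left(11 + I\right)$)
$z{\left(O \right)} = 12 O$ ($z{\left(O \right)} = 6 \cdot 2 O = 12 O$)
$s{\left(j \right)} = 11 j$ ($s{\left(j \right)} = 12 j - j = 11 j$)
$\frac{d}{s{\left(Z{\left(-2 \right)} - 36 \right)}} = - \frac{31793}{11 \left(\left(-59 + \left(-2\right)^{2} + 6 \left(-2\right)\right) - 36\right)} = - \frac{31793}{11 \left(\left(-59 + 4 - 12\right) - 36\right)} = - \frac{31793}{11 \left(-67 - 36\right)} = - \frac{31793}{11 \left(-103\right)} = - \frac{31793}{-1133} = \left(-31793\right) \left(- \frac{1}{1133}\right) = \frac{31793}{1133}$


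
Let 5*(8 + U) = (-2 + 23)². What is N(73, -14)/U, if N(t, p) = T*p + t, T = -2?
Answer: 505/401 ≈ 1.2594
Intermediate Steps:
N(t, p) = t - 2*p (N(t, p) = -2*p + t = t - 2*p)
U = 401/5 (U = -8 + (-2 + 23)²/5 = -8 + (⅕)*21² = -8 + (⅕)*441 = -8 + 441/5 = 401/5 ≈ 80.200)
N(73, -14)/U = (73 - 2*(-14))/(401/5) = (73 + 28)*(5/401) = 101*(5/401) = 505/401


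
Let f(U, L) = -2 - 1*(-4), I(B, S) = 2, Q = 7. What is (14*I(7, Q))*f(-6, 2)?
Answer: 56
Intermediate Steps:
f(U, L) = 2 (f(U, L) = -2 + 4 = 2)
(14*I(7, Q))*f(-6, 2) = (14*2)*2 = 28*2 = 56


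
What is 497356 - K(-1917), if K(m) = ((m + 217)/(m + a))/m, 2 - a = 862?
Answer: 2647679143904/5323509 ≈ 4.9736e+5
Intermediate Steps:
a = -860 (a = 2 - 1*862 = 2 - 862 = -860)
K(m) = (217 + m)/(m*(-860 + m)) (K(m) = ((m + 217)/(m - 860))/m = ((217 + m)/(-860 + m))/m = (217 + m)/(m*(-860 + m)))
497356 - K(-1917) = 497356 - (217 - 1917)/((-1917)*(-860 - 1917)) = 497356 - (-1)*(-1700)/(1917*(-2777)) = 497356 - (-1)*(-1)*(-1700)/(1917*2777) = 497356 - 1*(-1700/5323509) = 497356 + 1700/5323509 = 2647679143904/5323509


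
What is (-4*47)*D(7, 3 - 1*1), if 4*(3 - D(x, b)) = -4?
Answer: -752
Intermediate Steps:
D(x, b) = 4 (D(x, b) = 3 - ¼*(-4) = 3 + 1 = 4)
(-4*47)*D(7, 3 - 1*1) = -4*47*4 = -188*4 = -752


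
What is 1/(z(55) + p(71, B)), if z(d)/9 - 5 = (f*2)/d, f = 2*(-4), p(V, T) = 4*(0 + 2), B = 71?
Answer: 55/2771 ≈ 0.019848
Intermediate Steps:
p(V, T) = 8 (p(V, T) = 4*2 = 8)
f = -8
z(d) = 45 - 144/d (z(d) = 45 + 9*((-8*2)/d) = 45 + 9*(-16/d) = 45 - 144/d)
1/(z(55) + p(71, B)) = 1/((45 - 144/55) + 8) = 1/(2331/55 + 8) = 1/(2771/55) = 55/2771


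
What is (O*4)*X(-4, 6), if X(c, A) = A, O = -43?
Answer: -1032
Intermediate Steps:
(O*4)*X(-4, 6) = -43*4*6 = -172*6 = -1032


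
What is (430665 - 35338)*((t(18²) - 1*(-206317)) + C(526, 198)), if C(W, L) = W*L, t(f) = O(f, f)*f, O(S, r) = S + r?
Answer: 205734891359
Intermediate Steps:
t(f) = 2*f² (t(f) = (f + f)*f = (2*f)*f = 2*f²)
C(W, L) = L*W
(430665 - 35338)*((t(18²) - 1*(-206317)) + C(526, 198)) = (430665 - 35338)*((2*(18²)² - 1*(-206317)) + 198*526) = 395327*((2*324² + 206317) + 104148) = 395327*((2*104976 + 206317) + 104148) = 395327*((209952 + 206317) + 104148) = 395327*(416269 + 104148) = 395327*520417 = 205734891359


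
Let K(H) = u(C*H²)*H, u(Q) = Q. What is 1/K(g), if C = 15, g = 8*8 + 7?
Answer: 1/5368665 ≈ 1.8627e-7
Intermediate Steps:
g = 71 (g = 64 + 7 = 71)
K(H) = 15*H³ (K(H) = (15*H²)*H = 15*H³)
1/K(g) = 1/(15*71³) = 1/(15*357911) = 1/5368665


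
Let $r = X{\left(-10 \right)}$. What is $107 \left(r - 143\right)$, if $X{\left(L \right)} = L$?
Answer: $-16371$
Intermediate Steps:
$r = -10$
$107 \left(r - 143\right) = 107 \left(-10 - 143\right) = 107 \left(-153\right) = -16371$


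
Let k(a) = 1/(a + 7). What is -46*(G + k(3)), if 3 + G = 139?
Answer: -31303/5 ≈ -6260.6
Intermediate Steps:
k(a) = 1/(7 + a)
G = 136 (G = -3 + 139 = 136)
-46*(G + k(3)) = -46*(136 + 1/(7 + 3)) = -46*(136 + 1/10) = -46*1361/10 = -31303/5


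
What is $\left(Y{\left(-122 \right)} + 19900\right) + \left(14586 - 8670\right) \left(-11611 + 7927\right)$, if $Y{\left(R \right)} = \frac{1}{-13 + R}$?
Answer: $- \frac{2939576941}{135} \approx -2.1775 \cdot 10^{7}$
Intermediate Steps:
$\left(Y{\left(-122 \right)} + 19900\right) + \left(14586 - 8670\right) \left(-11611 + 7927\right) = \left(\frac{1}{-13 - 122} + 19900\right) + \left(14586 - 8670\right) \left(-11611 + 7927\right) = \left(\frac{1}{-135} + 19900\right) + 5916 \left(-3684\right) = \left(- \frac{1}{135} + 19900\right) - 21794544 = \frac{2686499}{135} - 21794544 = - \frac{2939576941}{135}$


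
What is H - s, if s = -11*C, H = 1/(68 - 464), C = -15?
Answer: -65341/396 ≈ -165.00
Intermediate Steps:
H = -1/396 (H = 1/(-396) = -1/396 ≈ -0.0025253)
s = 165 (s = -11*(-15) = 165)
H - s = -1/396 - 1*165 = -1/396 - 165 = -65341/396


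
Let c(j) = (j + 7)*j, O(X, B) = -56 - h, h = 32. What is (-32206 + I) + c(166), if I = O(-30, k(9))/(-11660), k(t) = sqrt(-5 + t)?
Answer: -924318/265 ≈ -3488.0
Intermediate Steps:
O(X, B) = -88 (O(X, B) = -56 - 1*32 = -56 - 32 = -88)
c(j) = j*(7 + j) (c(j) = (7 + j)*j = j*(7 + j))
I = 2/265 (I = -88/(-11660) = -88*(-1/11660) = 2/265 ≈ 0.0075472)
(-32206 + I) + c(166) = (-32206 + 2/265) + 166*(7 + 166) = -8534588/265 + 166*173 = -8534588/265 + 28718 = -924318/265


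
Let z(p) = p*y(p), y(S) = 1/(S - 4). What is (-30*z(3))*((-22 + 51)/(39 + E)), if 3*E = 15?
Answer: 1305/22 ≈ 59.318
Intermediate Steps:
E = 5 (E = (1/3)*15 = 5)
y(S) = 1/(-4 + S)
z(p) = p/(-4 + p)
(-30*z(3))*((-22 + 51)/(39 + E)) = (-90/(-4 + 3))*((-22 + 51)/(39 + 5)) = (-90/(-1))*(29/44) = (-90*(-1))*(29*(1/44)) = -30*(-3)*(29/44) = 90*(29/44) = 1305/22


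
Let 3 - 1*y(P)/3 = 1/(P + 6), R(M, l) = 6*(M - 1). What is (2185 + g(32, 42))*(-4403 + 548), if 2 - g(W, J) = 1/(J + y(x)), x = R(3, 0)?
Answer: -514279359/61 ≈ -8.4308e+6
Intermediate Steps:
R(M, l) = -6 + 6*M (R(M, l) = 6*(-1 + M) = -6 + 6*M)
x = 12 (x = -6 + 6*3 = -6 + 18 = 12)
y(P) = 9 - 3/(6 + P) (y(P) = 9 - 3/(P + 6) = 9 - 3/(6 + P))
g(W, J) = 2 - 1/(53/6 + J) (g(W, J) = 2 - 1/(J + 3*(17 + 3*12)/(6 + 12)) = 2 - 1/(J + 3*(17 + 36)/18) = 2 - 1/(J + 3*(1/18)*53) = 2 - 1/(J + 53/6) = 2 - 1/(53/6 + J))
(2185 + g(32, 42))*(-4403 + 548) = (2185 + 4*(25 + 3*42)/(53 + 6*42))*(-4403 + 548) = (2185 + 4*(25 + 126)/(53 + 252))*(-3855) = (2185 + 4*151/305)*(-3855) = (2185 + 4*(1/305)*151)*(-3855) = (2185 + 604/305)*(-3855) = (667029/305)*(-3855) = -514279359/61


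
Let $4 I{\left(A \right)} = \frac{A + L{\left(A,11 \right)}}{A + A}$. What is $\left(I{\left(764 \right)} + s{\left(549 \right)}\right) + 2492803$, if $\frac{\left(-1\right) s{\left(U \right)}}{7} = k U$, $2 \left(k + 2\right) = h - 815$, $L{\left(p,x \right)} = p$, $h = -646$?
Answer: $\frac{21231203}{4} \approx 5.3078 \cdot 10^{6}$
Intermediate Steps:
$k = - \frac{1465}{2}$ ($k = -2 + \frac{-646 - 815}{2} = -2 + \frac{1}{2} \left(-1461\right) = -2 - \frac{1461}{2} = - \frac{1465}{2} \approx -732.5$)
$I{\left(A \right)} = \frac{1}{4}$ ($I{\left(A \right)} = \frac{\left(A + A\right) \frac{1}{A + A}}{4} = \frac{2 A \frac{1}{2 A}}{4} = \frac{1}{4} \cdot 1 = \frac{1}{4}$)
$s{\left(U \right)} = \frac{10255 U}{2}$ ($s{\left(U \right)} = - 7 \left(- \frac{1465 U}{2}\right) = \frac{10255 U}{2}$)
$\left(I{\left(764 \right)} + s{\left(549 \right)}\right) + 2492803 = \left(\frac{1}{4} + \frac{10255}{2} \cdot 549\right) + 2492803 = \left(\frac{1}{4} + \frac{5629995}{2}\right) + 2492803 = \frac{11259991}{4} + 2492803 = \frac{21231203}{4}$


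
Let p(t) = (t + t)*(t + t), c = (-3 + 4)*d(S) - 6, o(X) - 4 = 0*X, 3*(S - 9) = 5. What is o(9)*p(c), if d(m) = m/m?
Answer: 400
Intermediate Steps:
S = 32/3 (S = 9 + (⅓)*5 = 9 + 5/3 = 32/3 ≈ 10.667)
d(m) = 1
o(X) = 4 (o(X) = 4 + 0*X = 4 + 0 = 4)
c = -5 (c = (-3 + 4)*1 - 6 = 1*1 - 6 = 1 - 6 = -5)
p(t) = 4*t² (p(t) = (2*t)*(2*t) = 4*t²)
o(9)*p(c) = 4*(4*(-5)²) = 4*(4*25) = 4*100 = 400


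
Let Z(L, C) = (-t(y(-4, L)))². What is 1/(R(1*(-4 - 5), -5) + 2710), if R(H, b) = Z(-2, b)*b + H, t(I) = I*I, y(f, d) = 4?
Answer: 1/1421 ≈ 0.00070373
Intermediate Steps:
t(I) = I²
Z(L, C) = 256 (Z(L, C) = (-1*4²)² = (-1*16)² = (-16)² = 256)
R(H, b) = H + 256*b (R(H, b) = 256*b + H = H + 256*b)
1/(R(1*(-4 - 5), -5) + 2710) = 1/((1*(-4 - 5) + 256*(-5)) + 2710) = 1/((1*(-9) - 1280) + 2710) = 1/((-9 - 1280) + 2710) = 1/(-1289 + 2710) = 1/1421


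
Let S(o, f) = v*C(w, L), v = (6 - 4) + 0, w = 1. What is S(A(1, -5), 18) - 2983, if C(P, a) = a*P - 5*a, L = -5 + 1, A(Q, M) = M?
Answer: -2951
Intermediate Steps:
L = -4
C(P, a) = -5*a + P*a (C(P, a) = P*a - 5*a = -5*a + P*a)
v = 2 (v = 2 + 0 = 2)
S(o, f) = 32 (S(o, f) = 2*(-4*(-5 + 1)) = 2*(-4*(-4)) = 2*16 = 32)
S(A(1, -5), 18) - 2983 = 32 - 2983 = -2951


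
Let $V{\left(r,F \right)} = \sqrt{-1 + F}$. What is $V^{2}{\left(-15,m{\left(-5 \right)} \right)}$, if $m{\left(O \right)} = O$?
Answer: $-6$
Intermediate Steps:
$V^{2}{\left(-15,m{\left(-5 \right)} \right)} = \left(\sqrt{-1 - 5}\right)^{2} = \left(\sqrt{-6}\right)^{2} = \left(i \sqrt{6}\right)^{2} = -6$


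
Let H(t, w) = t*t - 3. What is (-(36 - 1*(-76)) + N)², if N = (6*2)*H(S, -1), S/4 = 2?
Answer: 384400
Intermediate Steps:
S = 8 (S = 4*2 = 8)
H(t, w) = -3 + t² (H(t, w) = t² - 3 = -3 + t²)
N = 732 (N = (6*2)*(-3 + 8²) = 12*(-3 + 64) = 12*61 = 732)
(-(36 - 1*(-76)) + N)² = (-(36 - 1*(-76)) + 732)² = (-(36 + 76) + 732)² = (-1*112 + 732)² = (-112 + 732)² = 620² = 384400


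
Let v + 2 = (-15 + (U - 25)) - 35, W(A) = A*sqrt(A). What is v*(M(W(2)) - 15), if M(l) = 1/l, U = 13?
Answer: 960 - 16*sqrt(2) ≈ 937.37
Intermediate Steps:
W(A) = A**(3/2)
v = -64 (v = -2 + ((-15 + (13 - 25)) - 35) = -2 + ((-15 - 12) - 35) = -2 + (-27 - 35) = -2 - 62 = -64)
v*(M(W(2)) - 15) = -64*(1/(2**(3/2)) - 15) = -64*(1/(2*sqrt(2)) - 15) = -64*(sqrt(2)/4 - 15) = -64*(-15 + sqrt(2)/4) = 960 - 16*sqrt(2)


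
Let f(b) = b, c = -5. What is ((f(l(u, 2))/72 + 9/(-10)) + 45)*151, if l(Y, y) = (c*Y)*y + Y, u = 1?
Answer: 265609/40 ≈ 6640.2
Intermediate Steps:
l(Y, y) = Y - 5*Y*y (l(Y, y) = (-5*Y)*y + Y = -5*Y*y + Y = Y - 5*Y*y)
((f(l(u, 2))/72 + 9/(-10)) + 45)*151 = (((1*(1 - 5*2))/72 + 9/(-10)) + 45)*151 = (((1*(1 - 10))*(1/72) + 9*(-⅒)) + 45)*151 = (((1*(-9))*(1/72) - 9/10) + 45)*151 = ((-9*1/72 - 9/10) + 45)*151 = ((-⅛ - 9/10) + 45)*151 = (-41/40 + 45)*151 = (1759/40)*151 = 265609/40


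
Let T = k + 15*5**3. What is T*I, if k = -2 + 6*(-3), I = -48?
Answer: -89040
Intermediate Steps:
k = -20 (k = -2 - 18 = -20)
T = 1855 (T = -20 + 15*5**3 = -20 + 15*125 = -20 + 1875 = 1855)
T*I = 1855*(-48) = -89040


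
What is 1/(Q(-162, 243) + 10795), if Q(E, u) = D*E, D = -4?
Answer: 1/11443 ≈ 8.7390e-5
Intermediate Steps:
Q(E, u) = -4*E
1/(Q(-162, 243) + 10795) = 1/(-4*(-162) + 10795) = 1/(648 + 10795) = 1/11443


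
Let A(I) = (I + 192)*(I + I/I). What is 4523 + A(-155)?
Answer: -1175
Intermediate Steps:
A(I) = (1 + I)*(192 + I) (A(I) = (192 + I)*(I + 1) = (192 + I)*(1 + I) = (1 + I)*(192 + I))
4523 + A(-155) = 4523 + (192 + (-155)² + 193*(-155)) = 4523 + (192 + 24025 - 29915) = 4523 - 5698 = -1175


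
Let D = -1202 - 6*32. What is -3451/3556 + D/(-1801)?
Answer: -179741/914908 ≈ -0.19646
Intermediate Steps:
D = -1394 (D = -1202 - 1*192 = -1202 - 192 = -1394)
-3451/3556 + D/(-1801) = -3451/3556 - 1394/(-1801) = -3451*1/3556 - 1394*(-1/1801) = -493/508 + 1394/1801 = -179741/914908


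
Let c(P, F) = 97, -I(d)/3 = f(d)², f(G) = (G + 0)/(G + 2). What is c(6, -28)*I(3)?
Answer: -2619/25 ≈ -104.76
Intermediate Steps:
f(G) = G/(2 + G)
I(d) = -3*d²/(2 + d)²
c(6, -28)*I(3) = 97*(-3*3²/(2 + 3)²) = 97*(-3*9/5²) = 97*(-3*9*1/25) = 97*(-27/25) = -2619/25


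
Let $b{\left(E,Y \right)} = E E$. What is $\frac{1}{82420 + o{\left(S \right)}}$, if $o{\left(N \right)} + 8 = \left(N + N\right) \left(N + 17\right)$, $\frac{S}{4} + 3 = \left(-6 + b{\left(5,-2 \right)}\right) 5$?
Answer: $\frac{1}{365772} \approx 2.7339 \cdot 10^{-6}$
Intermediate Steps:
$b{\left(E,Y \right)} = E^{2}$
$S = 368$ ($S = -12 + 4 \left(-6 + 5^{2}\right) 5 = -12 + 4 \left(-6 + 25\right) 5 = -12 + 4 \cdot 19 \cdot 5 = -12 + 4 \cdot 95 = -12 + 380 = 368$)
$o{\left(N \right)} = -8 + 2 N \left(17 + N\right)$ ($o{\left(N \right)} = -8 + \left(N + N\right) \left(N + 17\right) = -8 + 2 N \left(17 + N\right)$)
$\frac{1}{82420 + o{\left(S \right)}} = \frac{1}{82420 + \left(-8 + 2 \cdot 368^{2} + 34 \cdot 368\right)} = \frac{1}{82420 + \left(-8 + 2 \cdot 135424 + 12512\right)} = \frac{1}{82420 + \left(-8 + 270848 + 12512\right)} = \frac{1}{82420 + 283352} = \frac{1}{365772}$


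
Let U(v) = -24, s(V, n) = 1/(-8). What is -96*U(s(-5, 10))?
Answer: 2304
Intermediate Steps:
s(V, n) = -⅛
-96*U(s(-5, 10)) = -96*(-24) = 2304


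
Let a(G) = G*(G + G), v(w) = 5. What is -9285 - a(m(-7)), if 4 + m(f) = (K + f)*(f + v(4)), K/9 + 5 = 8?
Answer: -13157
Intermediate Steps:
K = 27 (K = -45 + 9*8 = -45 + 72 = 27)
m(f) = -4 + (5 + f)*(27 + f) (m(f) = -4 + (27 + f)*(f + 5) = -4 + (27 + f)*(5 + f) = -4 + (5 + f)*(27 + f))
a(G) = 2*G**2 (a(G) = G*(2*G) = 2*G**2)
-9285 - a(m(-7)) = -9285 - 2*(131 + (-7)**2 + 32*(-7))**2 = -9285 - 2*(131 + 49 - 224)**2 = -9285 - 2*(-44)**2 = -9285 - 2*1936 = -9285 - 1*3872 = -9285 - 3872 = -13157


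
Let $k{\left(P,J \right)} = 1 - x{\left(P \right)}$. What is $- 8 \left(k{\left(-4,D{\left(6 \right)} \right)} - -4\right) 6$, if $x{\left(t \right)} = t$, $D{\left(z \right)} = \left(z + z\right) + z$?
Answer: $-432$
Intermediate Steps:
$D{\left(z \right)} = 3 z$ ($D{\left(z \right)} = 2 z + z = 3 z$)
$k{\left(P,J \right)} = 1 - P$
$- 8 \left(k{\left(-4,D{\left(6 \right)} \right)} - -4\right) 6 = - 8 \left(\left(1 - -4\right) - -4\right) 6 = - 8 \left(\left(1 + 4\right) + 4\right) 6 = - 8 \left(5 + 4\right) 6 = \left(-8\right) 9 \cdot 6 = \left(-72\right) 6 = -432$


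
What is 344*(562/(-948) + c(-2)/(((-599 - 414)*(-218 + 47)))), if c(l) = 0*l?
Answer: -48332/237 ≈ -203.93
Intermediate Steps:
c(l) = 0
344*(562/(-948) + c(-2)/(((-599 - 414)*(-218 + 47)))) = 344*(562/(-948) + 0/(((-599 - 414)*(-218 + 47)))) = 344*(562*(-1/948) + 0/((-1013*(-171)))) = 344*(-281/474 + 0/173223) = 344*(-281/474 + 0*(1/173223)) = 344*(-281/474 + 0) = 344*(-281/474) = -48332/237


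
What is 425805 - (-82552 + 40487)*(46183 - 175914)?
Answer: -5456708710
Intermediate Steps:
425805 - (-82552 + 40487)*(46183 - 175914) = 425805 - (-42065)*(-129731) = 425805 - 1*5457134515 = 425805 - 5457134515 = -5456708710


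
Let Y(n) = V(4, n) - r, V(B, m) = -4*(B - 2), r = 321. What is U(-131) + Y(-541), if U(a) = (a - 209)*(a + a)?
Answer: 88751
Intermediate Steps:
V(B, m) = 8 - 4*B (V(B, m) = -4*(-2 + B) = 8 - 4*B)
Y(n) = -329 (Y(n) = (8 - 4*4) - 1*321 = (8 - 16) - 321 = -8 - 321 = -329)
U(a) = 2*a*(-209 + a) (U(a) = (-209 + a)*(2*a) = 2*a*(-209 + a))
U(-131) + Y(-541) = 2*(-131)*(-209 - 131) - 329 = 2*(-131)*(-340) - 329 = 89080 - 329 = 88751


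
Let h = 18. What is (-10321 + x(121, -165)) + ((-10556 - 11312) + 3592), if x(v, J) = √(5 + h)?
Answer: -28597 + √23 ≈ -28592.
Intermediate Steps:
x(v, J) = √23 (x(v, J) = √(5 + 18) = √23)
(-10321 + x(121, -165)) + ((-10556 - 11312) + 3592) = (-10321 + √23) + ((-10556 - 11312) + 3592) = (-10321 + √23) + (-21868 + 3592) = (-10321 + √23) - 18276 = -28597 + √23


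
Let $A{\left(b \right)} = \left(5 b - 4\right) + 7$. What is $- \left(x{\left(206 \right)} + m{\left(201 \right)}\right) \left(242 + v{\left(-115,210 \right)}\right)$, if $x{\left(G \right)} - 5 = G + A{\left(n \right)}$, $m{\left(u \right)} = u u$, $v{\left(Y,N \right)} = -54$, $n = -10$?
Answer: $-7626220$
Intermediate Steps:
$A{\left(b \right)} = 3 + 5 b$ ($A{\left(b \right)} = \left(-4 + 5 b\right) + 7 = 3 + 5 b$)
$m{\left(u \right)} = u^{2}$
$x{\left(G \right)} = -42 + G$ ($x{\left(G \right)} = 5 + \left(G + \left(3 + 5 \left(-10\right)\right)\right) = 5 + \left(G + \left(3 - 50\right)\right) = 5 + \left(G - 47\right) = 5 + \left(-47 + G\right) = -42 + G$)
$- \left(x{\left(206 \right)} + m{\left(201 \right)}\right) \left(242 + v{\left(-115,210 \right)}\right) = - \left(\left(-42 + 206\right) + 201^{2}\right) \left(242 - 54\right) = - \left(164 + 40401\right) 188 = - 40565 \cdot 188 = \left(-1\right) 7626220 = -7626220$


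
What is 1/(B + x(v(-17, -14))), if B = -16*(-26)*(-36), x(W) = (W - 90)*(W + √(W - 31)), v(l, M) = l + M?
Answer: I/(-11225*I + 121*√62) ≈ -8.845e-5 + 7.5074e-6*I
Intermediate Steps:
v(l, M) = M + l
x(W) = (-90 + W)*(W + √(-31 + W))
B = -14976 (B = 416*(-36) = -14976)
1/(B + x(v(-17, -14))) = 1/(-14976 + ((-14 - 17)² - 90*(-14 - 17) - 90*√(-31 + (-14 - 17)) + (-14 - 17)*√(-31 + (-14 - 17)))) = 1/(-14976 + ((-31)² - 90*(-31) - 90*√(-31 - 31) - 31*√(-31 - 31))) = 1/(-14976 + (961 + 2790 - 90*I*√62 - 31*I*√62)) = 1/(-14976 + (3751 - 121*I*√62)) = 1/(-11225 - 121*I*√62)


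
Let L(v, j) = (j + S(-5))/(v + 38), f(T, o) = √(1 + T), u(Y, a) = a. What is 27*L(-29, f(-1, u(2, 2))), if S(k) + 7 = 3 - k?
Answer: 3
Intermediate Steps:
S(k) = -4 - k (S(k) = -7 + (3 - k) = -4 - k)
L(v, j) = (1 + j)/(38 + v) (L(v, j) = (j + (-4 - 1*(-5)))/(v + 38) = (j + (-4 + 5))/(38 + v) = (j + 1)/(38 + v) = (1 + j)/(38 + v))
27*L(-29, f(-1, u(2, 2))) = 27*((1 + √(1 - 1))/(38 - 29)) = 27*((1 + √0)/9) = 27*((1 + 0)/9) = 27*((⅑)*1) = 27*(⅑) = 3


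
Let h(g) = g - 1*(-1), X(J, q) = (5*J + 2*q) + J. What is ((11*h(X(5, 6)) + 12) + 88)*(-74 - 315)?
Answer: -222897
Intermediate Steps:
X(J, q) = 2*q + 6*J (X(J, q) = (2*q + 5*J) + J = 2*q + 6*J)
h(g) = 1 + g (h(g) = g + 1 = 1 + g)
((11*h(X(5, 6)) + 12) + 88)*(-74 - 315) = ((11*(1 + (2*6 + 6*5)) + 12) + 88)*(-74 - 315) = ((11*(1 + (12 + 30)) + 12) + 88)*(-389) = ((11*(1 + 42) + 12) + 88)*(-389) = ((11*43 + 12) + 88)*(-389) = ((473 + 12) + 88)*(-389) = (485 + 88)*(-389) = 573*(-389) = -222897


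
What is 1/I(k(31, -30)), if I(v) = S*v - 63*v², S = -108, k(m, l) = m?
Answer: -1/63891 ≈ -1.5652e-5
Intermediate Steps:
I(v) = -108*v - 63*v²
1/I(k(31, -30)) = 1/(-9*31*(12 + 7*31)) = 1/(-9*31*(12 + 217)) = 1/(-9*31*229) = 1/(-63891) = -1/63891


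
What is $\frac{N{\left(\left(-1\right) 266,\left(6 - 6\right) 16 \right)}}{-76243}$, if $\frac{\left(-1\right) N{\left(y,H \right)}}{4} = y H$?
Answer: $0$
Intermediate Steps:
$N{\left(y,H \right)} = - 4 H y$ ($N{\left(y,H \right)} = - 4 y H = - 4 H y$)
$\frac{N{\left(\left(-1\right) 266,\left(6 - 6\right) 16 \right)}}{-76243} = \frac{\left(-4\right) \left(6 - 6\right) 16 \left(\left(-1\right) 266\right)}{-76243} = \left(-4\right) 0 \cdot 16 \left(-266\right) \left(- \frac{1}{76243}\right) = \left(-4\right) 0 \left(-266\right) \left(- \frac{1}{76243}\right) = 0 \left(- \frac{1}{76243}\right) = 0$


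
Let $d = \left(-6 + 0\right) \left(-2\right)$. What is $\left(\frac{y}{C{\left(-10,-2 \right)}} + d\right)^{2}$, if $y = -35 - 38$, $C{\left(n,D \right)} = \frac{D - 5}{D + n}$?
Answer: $\frac{627264}{49} \approx 12801.0$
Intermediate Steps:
$C{\left(n,D \right)} = \frac{-5 + D}{D + n}$
$d = 12$ ($d = \left(-6\right) \left(-2\right) = 12$)
$y = -73$
$\left(\frac{y}{C{\left(-10,-2 \right)}} + d\right)^{2} = \left(- \frac{73}{\frac{1}{-2 - 10} \left(-5 - 2\right)} + 12\right)^{2} = \left(- \frac{73}{\frac{1}{-12} \left(-7\right)} + 12\right)^{2} = \left(- \frac{73}{\left(- \frac{1}{12}\right) \left(-7\right)} + 12\right)^{2} = \left(- \frac{73}{\frac{7}{12}} + 12\right)^{2} = \left(\left(-73\right) \frac{12}{7} + 12\right)^{2} = \left(- \frac{876}{7} + 12\right)^{2} = \left(- \frac{792}{7}\right)^{2} = \frac{627264}{49}$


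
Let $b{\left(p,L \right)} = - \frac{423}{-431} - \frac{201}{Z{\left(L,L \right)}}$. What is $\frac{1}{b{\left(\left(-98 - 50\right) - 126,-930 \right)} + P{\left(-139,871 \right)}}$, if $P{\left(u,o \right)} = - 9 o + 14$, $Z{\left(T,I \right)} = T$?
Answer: $- \frac{133610}{1045338243} \approx -0.00012782$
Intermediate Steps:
$b{\left(p,L \right)} = \frac{423}{431} - \frac{201}{L}$ ($b{\left(p,L \right)} = - \frac{423}{-431} - \frac{201}{L} = \left(-423\right) \left(- \frac{1}{431}\right) - \frac{201}{L} = \frac{423}{431} - \frac{201}{L}$)
$P{\left(u,o \right)} = 14 - 9 o$
$\frac{1}{b{\left(\left(-98 - 50\right) - 126,-930 \right)} + P{\left(-139,871 \right)}} = \frac{1}{\left(\frac{423}{431} - \frac{201}{-930}\right) + \left(14 - 7839\right)} = \frac{1}{\left(\frac{423}{431} - - \frac{67}{310}\right) + \left(14 - 7839\right)} = \frac{1}{\left(\frac{423}{431} + \frac{67}{310}\right) - 7825} = \frac{1}{\frac{160007}{133610} - 7825} = \frac{1}{- \frac{1045338243}{133610}} = - \frac{133610}{1045338243}$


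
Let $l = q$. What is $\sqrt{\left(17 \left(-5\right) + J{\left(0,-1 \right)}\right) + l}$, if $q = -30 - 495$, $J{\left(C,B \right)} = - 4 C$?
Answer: $i \sqrt{610} \approx 24.698 i$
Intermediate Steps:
$q = -525$ ($q = -30 - 495 = -525$)
$l = -525$
$\sqrt{\left(17 \left(-5\right) + J{\left(0,-1 \right)}\right) + l} = \sqrt{\left(17 \left(-5\right) - 0\right) - 525} = \sqrt{\left(-85 + 0\right) - 525} = \sqrt{-85 - 525} = \sqrt{-610} = i \sqrt{610}$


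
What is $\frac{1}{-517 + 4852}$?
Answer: $\frac{1}{4335} \approx 0.00023068$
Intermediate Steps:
$\frac{1}{-517 + 4852} = \frac{1}{4335}$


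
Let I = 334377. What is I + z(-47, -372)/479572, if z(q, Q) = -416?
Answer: 40089461557/119893 ≈ 3.3438e+5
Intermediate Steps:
I + z(-47, -372)/479572 = 334377 - 416/479572 = 334377 - 416*1/479572 = 334377 - 104/119893 = 40089461557/119893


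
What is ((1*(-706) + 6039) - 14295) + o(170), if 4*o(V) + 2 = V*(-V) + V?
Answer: -16145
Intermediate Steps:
o(V) = -½ - V²/4 + V/4 (o(V) = -½ + (V*(-V) + V)/4 = -½ + (-V² + V)/4 = -½ + (V - V²)/4 = -½ + (-V²/4 + V/4) = -½ - V²/4 + V/4)
((1*(-706) + 6039) - 14295) + o(170) = ((1*(-706) + 6039) - 14295) + (-½ - ¼*170² + (¼)*170) = ((-706 + 6039) - 14295) + (-½ - ¼*28900 + 85/2) = (5333 - 14295) + (-½ - 7225 + 85/2) = -8962 - 7183 = -16145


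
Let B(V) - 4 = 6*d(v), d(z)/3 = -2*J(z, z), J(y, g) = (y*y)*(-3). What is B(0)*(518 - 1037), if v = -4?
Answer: -898908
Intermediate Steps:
J(y, g) = -3*y² (J(y, g) = y²*(-3) = -3*y²)
d(z) = 18*z² (d(z) = 3*(-(-6)*z²) = 3*(6*z²) = 18*z²)
B(V) = 1732 (B(V) = 4 + 6*(18*(-4)²) = 4 + 6*(18*16) = 4 + 6*288 = 4 + 1728 = 1732)
B(0)*(518 - 1037) = 1732*(518 - 1037) = 1732*(-519) = -898908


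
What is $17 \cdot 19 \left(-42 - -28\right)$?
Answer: $-4522$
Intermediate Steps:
$17 \cdot 19 \left(-42 - -28\right) = 323 \left(-42 + \left(-2 + 30\right)\right) = 323 \left(-42 + 28\right) = 323 \left(-14\right) = -4522$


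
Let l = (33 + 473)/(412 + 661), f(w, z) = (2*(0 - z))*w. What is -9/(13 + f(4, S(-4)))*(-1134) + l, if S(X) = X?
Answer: 1219312/5365 ≈ 227.27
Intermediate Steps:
f(w, z) = -2*w*z (f(w, z) = (2*(-z))*w = (-2*z)*w = -2*w*z)
l = 506/1073 ≈ 0.47157
-9/(13 + f(4, S(-4)))*(-1134) + l = -9/(13 - 2*4*(-4))*(-1134) + 506/1073 = -9/(13 + 32)*(-1134) + 506/1073 = -9/45*(-1134) + 506/1073 = -9*1/45*(-1134) + 506/1073 = -⅕*(-1134) + 506/1073 = 1134/5 + 506/1073 = 1219312/5365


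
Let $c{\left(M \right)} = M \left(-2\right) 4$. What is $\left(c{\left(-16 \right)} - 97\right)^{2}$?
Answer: $961$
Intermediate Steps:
$c{\left(M \right)} = - 8 M$ ($c{\left(M \right)} = - 2 M 4 = - 8 M$)
$\left(c{\left(-16 \right)} - 97\right)^{2} = \left(\left(-8\right) \left(-16\right) - 97\right)^{2} = \left(128 - 97\right)^{2} = 31^{2} = 961$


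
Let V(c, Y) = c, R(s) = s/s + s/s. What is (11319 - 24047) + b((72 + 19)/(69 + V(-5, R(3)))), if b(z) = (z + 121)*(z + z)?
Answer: -25353959/2048 ≈ -12380.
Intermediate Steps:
R(s) = 2 (R(s) = 1 + 1 = 2)
b(z) = 2*z*(121 + z) (b(z) = (121 + z)*(2*z) = 2*z*(121 + z))
(11319 - 24047) + b((72 + 19)/(69 + V(-5, R(3)))) = (11319 - 24047) + 2*((72 + 19)/(69 - 5))*(121 + (72 + 19)/(69 - 5)) = -12728 + 2*(91/64)*(121 + 91/64) = -12728 + 2*(91/64)*(7835/64) = -12728 + 712985/2048 = -25353959/2048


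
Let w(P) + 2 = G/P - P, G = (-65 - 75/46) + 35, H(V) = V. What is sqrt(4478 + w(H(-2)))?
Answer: sqrt(9508913)/46 ≈ 67.036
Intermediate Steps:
G = -1455/46 (G = (-65 - 75*1/46) + 35 = (-65 - 75/46) + 35 = -3065/46 + 35 = -1455/46 ≈ -31.630)
w(P) = -2 - P - 1455/(46*P) (w(P) = -2 + (-1455/(46*P) - P) = -2 + (-P - 1455/(46*P)) = -2 - P - 1455/(46*P))
sqrt(4478 + w(H(-2))) = sqrt(4478 + (-2 - 1*(-2) - 1455/46/(-2))) = sqrt(4478 + (-2 + 2 - 1455/46*(-1/2))) = sqrt(4478 + (-2 + 2 + 1455/92)) = sqrt(4478 + 1455/92) = sqrt(413431/92) = sqrt(9508913)/46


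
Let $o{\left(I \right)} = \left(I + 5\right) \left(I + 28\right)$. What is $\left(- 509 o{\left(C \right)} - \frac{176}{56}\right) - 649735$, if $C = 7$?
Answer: $- \frac{6044627}{7} \approx -8.6352 \cdot 10^{5}$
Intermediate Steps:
$o{\left(I \right)} = \left(5 + I\right) \left(28 + I\right)$
$\left(- 509 o{\left(C \right)} - \frac{176}{56}\right) - 649735 = \left(- 509 \left(140 + 7^{2} + 33 \cdot 7\right) - \frac{176}{56}\right) - 649735 = \left(- 509 \left(140 + 49 + 231\right) - \frac{22}{7}\right) - 649735 = \left(\left(-509\right) 420 - \frac{22}{7}\right) - 649735 = \left(-213780 - \frac{22}{7}\right) - 649735 = - \frac{1496482}{7} - 649735 = - \frac{6044627}{7}$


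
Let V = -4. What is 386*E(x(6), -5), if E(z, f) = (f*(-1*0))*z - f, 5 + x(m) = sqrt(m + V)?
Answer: 1930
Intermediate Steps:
x(m) = -5 + sqrt(-4 + m) (x(m) = -5 + sqrt(m - 4) = -5 + sqrt(-4 + m))
E(z, f) = -f (E(z, f) = (f*0)*z - f = 0*z - f = 0 - f = -f)
386*E(x(6), -5) = 386*(-1*(-5)) = 386*5 = 1930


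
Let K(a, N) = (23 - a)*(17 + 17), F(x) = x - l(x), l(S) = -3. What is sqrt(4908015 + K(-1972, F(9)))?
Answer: sqrt(4975845) ≈ 2230.7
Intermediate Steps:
F(x) = 3 + x (F(x) = x - 1*(-3) = x + 3 = 3 + x)
K(a, N) = 782 - 34*a (K(a, N) = (23 - a)*34 = 782 - 34*a)
sqrt(4908015 + K(-1972, F(9))) = sqrt(4908015 + (782 - 34*(-1972))) = sqrt(4908015 + (782 + 67048)) = sqrt(4908015 + 67830) = sqrt(4975845)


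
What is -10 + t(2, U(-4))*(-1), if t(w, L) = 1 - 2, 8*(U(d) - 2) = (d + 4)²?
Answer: -9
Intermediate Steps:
U(d) = 2 + (4 + d)²/8 (U(d) = 2 + (d + 4)²/8 = 2 + (4 + d)²/8)
t(w, L) = -1
-10 + t(2, U(-4))*(-1) = -10 - 1*(-1) = -10 + 1 = -9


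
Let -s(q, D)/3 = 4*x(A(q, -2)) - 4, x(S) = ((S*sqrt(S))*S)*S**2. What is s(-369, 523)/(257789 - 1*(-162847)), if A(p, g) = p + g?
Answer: 1/35053 - 18945044881*I*sqrt(371)/35053 ≈ 2.8528e-5 - 1.041e+7*I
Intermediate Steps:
A(p, g) = g + p
x(S) = S**(9/2) (x(S) = (S**(3/2)*S)*S**2 = S**(5/2)*S**2 = S**(9/2))
s(q, D) = 12 - 12*(-2 + q)**(9/2) (s(q, D) = -3*(4*(-2 + q)**(9/2) - 4) = -3*(-4 + 4*(-2 + q)**(9/2)) = 12 - 12*(-2 + q)**(9/2))
s(-369, 523)/(257789 - 1*(-162847)) = (12 - 12*(-2 - 369)**(9/2))/(257789 - 1*(-162847)) = (12 - 227340538572*I*sqrt(371))/(257789 + 162847) = (12 - 227340538572*I*sqrt(371))/420636 = (12 - 227340538572*I*sqrt(371))*(1/420636) = 1/35053 - 18945044881*I*sqrt(371)/35053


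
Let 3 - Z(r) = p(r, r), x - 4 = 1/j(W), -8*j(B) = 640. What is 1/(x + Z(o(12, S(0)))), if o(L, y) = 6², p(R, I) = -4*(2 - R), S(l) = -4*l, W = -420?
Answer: -80/10321 ≈ -0.0077512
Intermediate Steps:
j(B) = -80 (j(B) = -⅛*640 = -80)
x = 319/80 (x = 4 + 1/(-80) = 4 - 1/80 = 319/80 ≈ 3.9875)
p(R, I) = -8 + 4*R
o(L, y) = 36
Z(r) = 11 - 4*r (Z(r) = 3 - (-8 + 4*r) = 3 + (8 - 4*r) = 11 - 4*r)
1/(x + Z(o(12, S(0)))) = 1/(319/80 + (11 - 4*36)) = 1/(319/80 + (11 - 144)) = 1/(319/80 - 133) = 1/(-10321/80) = -80/10321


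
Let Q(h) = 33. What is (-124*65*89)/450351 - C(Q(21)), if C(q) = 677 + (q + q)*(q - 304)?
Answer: 7749373019/450351 ≈ 17207.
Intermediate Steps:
C(q) = 677 + 2*q*(-304 + q) (C(q) = 677 + (2*q)*(-304 + q) = 677 + 2*q*(-304 + q))
(-124*65*89)/450351 - C(Q(21)) = (-124*65*89)/450351 - (677 - 608*33 + 2*33²) = -8060*89*(1/450351) - (677 - 20064 + 2*1089) = -717340*1/450351 - (677 - 20064 + 2178) = -717340/450351 - 1*(-17209) = -717340/450351 + 17209 = 7749373019/450351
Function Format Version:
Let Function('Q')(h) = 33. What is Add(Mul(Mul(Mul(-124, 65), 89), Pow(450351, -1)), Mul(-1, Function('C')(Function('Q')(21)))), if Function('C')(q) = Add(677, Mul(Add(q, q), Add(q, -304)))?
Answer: Rational(7749373019, 450351) ≈ 17207.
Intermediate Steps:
Function('C')(q) = Add(677, Mul(2, q, Add(-304, q))) (Function('C')(q) = Add(677, Mul(Mul(2, q), Add(-304, q))) = Add(677, Mul(2, q, Add(-304, q))))
Add(Mul(Mul(Mul(-124, 65), 89), Pow(450351, -1)), Mul(-1, Function('C')(Function('Q')(21)))) = Add(Mul(Mul(Mul(-124, 65), 89), Pow(450351, -1)), Mul(-1, Add(677, Mul(-608, 33), Mul(2, Pow(33, 2))))) = Add(Mul(Mul(-8060, 89), Rational(1, 450351)), Mul(-1, Add(677, -20064, Mul(2, 1089)))) = Add(Mul(-717340, Rational(1, 450351)), Mul(-1, Add(677, -20064, 2178))) = Add(Rational(-717340, 450351), Mul(-1, -17209)) = Add(Rational(-717340, 450351), 17209) = Rational(7749373019, 450351)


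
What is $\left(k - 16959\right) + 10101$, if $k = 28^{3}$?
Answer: $15094$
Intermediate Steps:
$k = 21952$
$\left(k - 16959\right) + 10101 = \left(21952 - 16959\right) + 10101 = 4993 + 10101 = 15094$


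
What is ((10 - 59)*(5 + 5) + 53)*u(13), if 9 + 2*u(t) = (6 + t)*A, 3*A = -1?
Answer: 10051/3 ≈ 3350.3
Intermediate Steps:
A = -⅓ (A = (⅓)*(-1) = -⅓ ≈ -0.33333)
u(t) = -11/2 - t/6 (u(t) = -9/2 + ((6 + t)*(-⅓))/2 = -9/2 + (-2 - t/3)/2 = -9/2 + (-1 - t/6) = -11/2 - t/6)
((10 - 59)*(5 + 5) + 53)*u(13) = ((10 - 59)*(5 + 5) + 53)*(-11/2 - ⅙*13) = (-49*10 + 53)*(-11/2 - 13/6) = (-490 + 53)*(-23/3) = -437*(-23/3) = 10051/3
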